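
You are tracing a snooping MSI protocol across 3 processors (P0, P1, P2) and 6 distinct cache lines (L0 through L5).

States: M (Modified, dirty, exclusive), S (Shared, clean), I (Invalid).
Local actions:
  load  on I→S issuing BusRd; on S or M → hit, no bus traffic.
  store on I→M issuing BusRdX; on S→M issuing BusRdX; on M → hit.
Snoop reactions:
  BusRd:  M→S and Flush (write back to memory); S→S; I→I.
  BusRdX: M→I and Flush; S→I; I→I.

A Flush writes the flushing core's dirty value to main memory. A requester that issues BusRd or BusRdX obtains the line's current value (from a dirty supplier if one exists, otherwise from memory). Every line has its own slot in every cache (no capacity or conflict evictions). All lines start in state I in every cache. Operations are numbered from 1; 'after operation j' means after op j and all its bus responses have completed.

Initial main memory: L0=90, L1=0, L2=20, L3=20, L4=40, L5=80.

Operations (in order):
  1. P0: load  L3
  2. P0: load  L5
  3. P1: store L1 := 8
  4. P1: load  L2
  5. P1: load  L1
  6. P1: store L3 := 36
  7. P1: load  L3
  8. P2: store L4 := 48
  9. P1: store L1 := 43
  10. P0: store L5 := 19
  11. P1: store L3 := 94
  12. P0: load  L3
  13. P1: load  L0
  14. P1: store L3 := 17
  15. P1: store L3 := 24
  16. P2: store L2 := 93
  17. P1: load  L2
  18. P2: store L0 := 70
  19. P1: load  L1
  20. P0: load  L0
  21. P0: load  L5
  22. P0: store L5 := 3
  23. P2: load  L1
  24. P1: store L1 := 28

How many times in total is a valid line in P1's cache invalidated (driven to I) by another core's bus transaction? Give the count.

invalidations = 2

step 1: P0: load  L3  ⟶  SII  (L3)  txn=BusRd  M[L3]=20
step 2: P0: load  L5  ⟶  SII  (L5)  txn=BusRd  M[L5]=80
step 3: P1: store L1 := 8  ⟶  IMI  (L1)  txn=BusRdX  M[L1]=0
step 4: P1: load  L2  ⟶  ISI  (L2)  txn=BusRd  M[L2]=20
step 5: P1: load  L1  ⟶  IMI  (L1)  txn=∅  M[L1]=0
step 6: P1: store L3 := 36  ⟶  IMI  (L3)  txn=BusRdX  M[L3]=20
step 7: P1: load  L3  ⟶  IMI  (L3)  txn=∅  M[L3]=20
step 8: P2: store L4 := 48  ⟶  IIM  (L4)  txn=BusRdX  M[L4]=40
step 9: P1: store L1 := 43  ⟶  IMI  (L1)  txn=∅  M[L1]=0
step 10: P0: store L5 := 19  ⟶  MII  (L5)  txn=BusRdX  M[L5]=80
step 11: P1: store L3 := 94  ⟶  IMI  (L3)  txn=∅  M[L3]=20
step 12: P0: load  L3  ⟶  SSI  (L3)  txn=BusRd+Flush  M[L3]=94
step 13: P1: load  L0  ⟶  ISI  (L0)  txn=BusRd  M[L0]=90
step 14: P1: store L3 := 17  ⟶  IMI  (L3)  txn=BusRdX  M[L3]=94
step 15: P1: store L3 := 24  ⟶  IMI  (L3)  txn=∅  M[L3]=94
step 16: P2: store L2 := 93  ⟶  IIM  (L2)  txn=BusRdX  M[L2]=20
step 17: P1: load  L2  ⟶  ISS  (L2)  txn=BusRd+Flush  M[L2]=93
step 18: P2: store L0 := 70  ⟶  IIM  (L0)  txn=BusRdX  M[L0]=90
step 19: P1: load  L1  ⟶  IMI  (L1)  txn=∅  M[L1]=0
step 20: P0: load  L0  ⟶  SIS  (L0)  txn=BusRd+Flush  M[L0]=70
step 21: P0: load  L5  ⟶  MII  (L5)  txn=∅  M[L5]=80
step 22: P0: store L5 := 3  ⟶  MII  (L5)  txn=∅  M[L5]=80
step 23: P2: load  L1  ⟶  ISS  (L1)  txn=BusRd+Flush  M[L1]=43
step 24: P1: store L1 := 28  ⟶  IMI  (L1)  txn=BusRdX  M[L1]=43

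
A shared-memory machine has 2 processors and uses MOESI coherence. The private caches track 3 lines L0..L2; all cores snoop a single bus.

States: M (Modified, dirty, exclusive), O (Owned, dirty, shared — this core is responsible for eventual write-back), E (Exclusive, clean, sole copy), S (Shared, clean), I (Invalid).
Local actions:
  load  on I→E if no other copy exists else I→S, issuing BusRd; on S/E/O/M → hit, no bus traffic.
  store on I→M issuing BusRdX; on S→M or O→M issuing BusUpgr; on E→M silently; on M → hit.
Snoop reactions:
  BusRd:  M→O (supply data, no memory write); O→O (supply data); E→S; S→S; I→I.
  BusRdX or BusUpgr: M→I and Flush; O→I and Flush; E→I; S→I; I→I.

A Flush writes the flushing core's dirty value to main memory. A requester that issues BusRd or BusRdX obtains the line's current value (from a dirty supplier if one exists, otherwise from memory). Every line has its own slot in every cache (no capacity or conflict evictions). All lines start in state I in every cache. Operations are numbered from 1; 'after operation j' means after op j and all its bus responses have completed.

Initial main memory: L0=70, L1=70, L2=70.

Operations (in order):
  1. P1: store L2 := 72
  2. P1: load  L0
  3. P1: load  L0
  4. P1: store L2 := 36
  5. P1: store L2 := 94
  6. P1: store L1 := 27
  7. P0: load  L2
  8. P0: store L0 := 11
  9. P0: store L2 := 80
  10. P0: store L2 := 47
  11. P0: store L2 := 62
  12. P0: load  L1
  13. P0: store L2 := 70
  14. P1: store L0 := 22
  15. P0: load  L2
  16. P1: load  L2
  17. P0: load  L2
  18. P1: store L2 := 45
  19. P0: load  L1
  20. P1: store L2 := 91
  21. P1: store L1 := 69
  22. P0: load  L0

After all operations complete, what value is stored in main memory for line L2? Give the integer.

memory[L2] = 70

[1] P1: store L2 := 72 | P0:I, P1:M(72) | bus: BusRdX
[2] P1: load  L0 | P0:I, P1:E(70) | bus: BusRd
[3] P1: load  L0 | P0:I, P1:E(70) | bus: none
[4] P1: store L2 := 36 | P0:I, P1:M(36) | bus: none
[5] P1: store L2 := 94 | P0:I, P1:M(94) | bus: none
[6] P1: store L1 := 27 | P0:I, P1:M(27) | bus: BusRdX
[7] P0: load  L2 | P0:S(94), P1:O(94) | bus: BusRd
[8] P0: store L0 := 11 | P0:M(11), P1:I | bus: BusRdX
[9] P0: store L2 := 80 | P0:M(80), P1:I | bus: BusUpgr,Flush
[10] P0: store L2 := 47 | P0:M(47), P1:I | bus: none
[11] P0: store L2 := 62 | P0:M(62), P1:I | bus: none
[12] P0: load  L1 | P0:S(27), P1:O(27) | bus: BusRd
[13] P0: store L2 := 70 | P0:M(70), P1:I | bus: none
[14] P1: store L0 := 22 | P0:I, P1:M(22) | bus: BusRdX,Flush
[15] P0: load  L2 | P0:M(70), P1:I | bus: none
[16] P1: load  L2 | P0:O(70), P1:S(70) | bus: BusRd
[17] P0: load  L2 | P0:O(70), P1:S(70) | bus: none
[18] P1: store L2 := 45 | P0:I, P1:M(45) | bus: BusUpgr,Flush
[19] P0: load  L1 | P0:S(27), P1:O(27) | bus: none
[20] P1: store L2 := 91 | P0:I, P1:M(91) | bus: none
[21] P1: store L1 := 69 | P0:I, P1:M(69) | bus: BusUpgr
[22] P0: load  L0 | P0:S(22), P1:O(22) | bus: BusRd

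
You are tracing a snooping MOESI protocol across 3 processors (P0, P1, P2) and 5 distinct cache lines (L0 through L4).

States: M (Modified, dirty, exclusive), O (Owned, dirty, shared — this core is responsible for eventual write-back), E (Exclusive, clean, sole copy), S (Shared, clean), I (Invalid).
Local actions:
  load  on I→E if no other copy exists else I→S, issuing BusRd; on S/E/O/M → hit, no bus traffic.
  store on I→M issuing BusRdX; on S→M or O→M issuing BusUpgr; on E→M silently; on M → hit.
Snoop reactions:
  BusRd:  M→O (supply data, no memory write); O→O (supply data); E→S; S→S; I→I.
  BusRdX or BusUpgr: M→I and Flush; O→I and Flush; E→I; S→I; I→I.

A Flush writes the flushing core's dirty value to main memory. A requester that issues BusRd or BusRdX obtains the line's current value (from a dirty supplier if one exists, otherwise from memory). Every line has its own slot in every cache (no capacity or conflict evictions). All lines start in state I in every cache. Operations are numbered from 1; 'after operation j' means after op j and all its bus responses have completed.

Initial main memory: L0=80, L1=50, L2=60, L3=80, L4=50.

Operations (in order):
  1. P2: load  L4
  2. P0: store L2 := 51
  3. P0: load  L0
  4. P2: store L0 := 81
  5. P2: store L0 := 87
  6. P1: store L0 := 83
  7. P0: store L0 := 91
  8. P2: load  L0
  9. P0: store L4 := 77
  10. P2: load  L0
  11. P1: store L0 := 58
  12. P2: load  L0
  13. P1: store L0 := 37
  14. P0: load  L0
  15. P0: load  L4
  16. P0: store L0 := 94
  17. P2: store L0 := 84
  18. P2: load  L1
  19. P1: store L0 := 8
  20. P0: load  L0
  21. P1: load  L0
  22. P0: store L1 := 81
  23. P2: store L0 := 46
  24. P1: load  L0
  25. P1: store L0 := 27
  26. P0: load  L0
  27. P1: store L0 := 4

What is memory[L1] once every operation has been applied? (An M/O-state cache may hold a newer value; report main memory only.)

memory[L1] = 50

step 1: P2: load  L4  ⟶  IIE  (L4)  txn=BusRd  M[L4]=50
step 2: P0: store L2 := 51  ⟶  MII  (L2)  txn=BusRdX  M[L2]=60
step 3: P0: load  L0  ⟶  EII  (L0)  txn=BusRd  M[L0]=80
step 4: P2: store L0 := 81  ⟶  IIM  (L0)  txn=BusRdX  M[L0]=80
step 5: P2: store L0 := 87  ⟶  IIM  (L0)  txn=∅  M[L0]=80
step 6: P1: store L0 := 83  ⟶  IMI  (L0)  txn=BusRdX+Flush  M[L0]=87
step 7: P0: store L0 := 91  ⟶  MII  (L0)  txn=BusRdX+Flush  M[L0]=83
step 8: P2: load  L0  ⟶  OIS  (L0)  txn=BusRd  M[L0]=83
step 9: P0: store L4 := 77  ⟶  MII  (L4)  txn=BusRdX  M[L4]=50
step 10: P2: load  L0  ⟶  OIS  (L0)  txn=∅  M[L0]=83
step 11: P1: store L0 := 58  ⟶  IMI  (L0)  txn=BusRdX+Flush  M[L0]=91
step 12: P2: load  L0  ⟶  IOS  (L0)  txn=BusRd  M[L0]=91
step 13: P1: store L0 := 37  ⟶  IMI  (L0)  txn=BusUpgr  M[L0]=91
step 14: P0: load  L0  ⟶  SOI  (L0)  txn=BusRd  M[L0]=91
step 15: P0: load  L4  ⟶  MII  (L4)  txn=∅  M[L4]=50
step 16: P0: store L0 := 94  ⟶  MII  (L0)  txn=BusUpgr+Flush  M[L0]=37
step 17: P2: store L0 := 84  ⟶  IIM  (L0)  txn=BusRdX+Flush  M[L0]=94
step 18: P2: load  L1  ⟶  IIE  (L1)  txn=BusRd  M[L1]=50
step 19: P1: store L0 := 8  ⟶  IMI  (L0)  txn=BusRdX+Flush  M[L0]=84
step 20: P0: load  L0  ⟶  SOI  (L0)  txn=BusRd  M[L0]=84
step 21: P1: load  L0  ⟶  SOI  (L0)  txn=∅  M[L0]=84
step 22: P0: store L1 := 81  ⟶  MII  (L1)  txn=BusRdX  M[L1]=50
step 23: P2: store L0 := 46  ⟶  IIM  (L0)  txn=BusRdX+Flush  M[L0]=8
step 24: P1: load  L0  ⟶  ISO  (L0)  txn=BusRd  M[L0]=8
step 25: P1: store L0 := 27  ⟶  IMI  (L0)  txn=BusUpgr+Flush  M[L0]=46
step 26: P0: load  L0  ⟶  SOI  (L0)  txn=BusRd  M[L0]=46
step 27: P1: store L0 := 4  ⟶  IMI  (L0)  txn=BusUpgr  M[L0]=46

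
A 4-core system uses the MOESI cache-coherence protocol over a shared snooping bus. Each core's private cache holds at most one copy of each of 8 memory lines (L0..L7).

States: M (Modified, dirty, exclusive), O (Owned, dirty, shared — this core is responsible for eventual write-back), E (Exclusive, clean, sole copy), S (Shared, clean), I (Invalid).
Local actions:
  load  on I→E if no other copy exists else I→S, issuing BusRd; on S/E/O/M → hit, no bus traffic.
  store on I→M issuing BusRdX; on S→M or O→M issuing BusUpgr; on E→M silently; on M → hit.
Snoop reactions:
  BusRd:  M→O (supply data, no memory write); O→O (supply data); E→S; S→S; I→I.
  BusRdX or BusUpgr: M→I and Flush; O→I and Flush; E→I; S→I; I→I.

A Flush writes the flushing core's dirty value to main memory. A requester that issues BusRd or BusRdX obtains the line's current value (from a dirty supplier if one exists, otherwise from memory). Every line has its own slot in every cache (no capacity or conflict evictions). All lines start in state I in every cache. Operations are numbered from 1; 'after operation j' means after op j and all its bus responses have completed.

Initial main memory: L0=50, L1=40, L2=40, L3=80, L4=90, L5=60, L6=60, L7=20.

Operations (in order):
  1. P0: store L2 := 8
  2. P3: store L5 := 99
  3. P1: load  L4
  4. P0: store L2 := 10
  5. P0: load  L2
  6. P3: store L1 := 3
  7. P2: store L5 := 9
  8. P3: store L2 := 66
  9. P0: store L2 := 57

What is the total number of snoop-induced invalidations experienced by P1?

invalidations = 0

step 1: P0: store L2 := 8  ⟶  MIII  (L2)  txn=BusRdX  M[L2]=40
step 2: P3: store L5 := 99  ⟶  IIIM  (L5)  txn=BusRdX  M[L5]=60
step 3: P1: load  L4  ⟶  IEII  (L4)  txn=BusRd  M[L4]=90
step 4: P0: store L2 := 10  ⟶  MIII  (L2)  txn=∅  M[L2]=40
step 5: P0: load  L2  ⟶  MIII  (L2)  txn=∅  M[L2]=40
step 6: P3: store L1 := 3  ⟶  IIIM  (L1)  txn=BusRdX  M[L1]=40
step 7: P2: store L5 := 9  ⟶  IIMI  (L5)  txn=BusRdX+Flush  M[L5]=99
step 8: P3: store L2 := 66  ⟶  IIIM  (L2)  txn=BusRdX+Flush  M[L2]=10
step 9: P0: store L2 := 57  ⟶  MIII  (L2)  txn=BusRdX+Flush  M[L2]=66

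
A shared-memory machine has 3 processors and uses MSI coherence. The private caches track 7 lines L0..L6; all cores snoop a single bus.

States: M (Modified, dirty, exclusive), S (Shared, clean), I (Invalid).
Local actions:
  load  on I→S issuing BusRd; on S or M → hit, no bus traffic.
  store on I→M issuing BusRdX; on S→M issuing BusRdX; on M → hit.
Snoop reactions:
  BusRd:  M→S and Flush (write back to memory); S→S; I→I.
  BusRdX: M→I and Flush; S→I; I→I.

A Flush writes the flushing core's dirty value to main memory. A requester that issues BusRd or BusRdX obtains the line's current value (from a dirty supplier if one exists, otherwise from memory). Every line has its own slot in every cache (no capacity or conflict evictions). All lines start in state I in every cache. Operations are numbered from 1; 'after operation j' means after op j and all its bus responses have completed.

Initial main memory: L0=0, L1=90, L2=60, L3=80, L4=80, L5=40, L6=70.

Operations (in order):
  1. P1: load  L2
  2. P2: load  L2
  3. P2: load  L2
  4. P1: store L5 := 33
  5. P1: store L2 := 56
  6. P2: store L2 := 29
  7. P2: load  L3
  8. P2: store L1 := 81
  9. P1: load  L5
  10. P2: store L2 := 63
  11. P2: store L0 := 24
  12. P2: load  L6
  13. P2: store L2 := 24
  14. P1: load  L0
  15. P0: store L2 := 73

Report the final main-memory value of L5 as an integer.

step 1: P1: load  L2  ⟶  ISI  (L2)  txn=BusRd  M[L2]=60
step 2: P2: load  L2  ⟶  ISS  (L2)  txn=BusRd  M[L2]=60
step 3: P2: load  L2  ⟶  ISS  (L2)  txn=∅  M[L2]=60
step 4: P1: store L5 := 33  ⟶  IMI  (L5)  txn=BusRdX  M[L5]=40
step 5: P1: store L2 := 56  ⟶  IMI  (L2)  txn=BusRdX  M[L2]=60
step 6: P2: store L2 := 29  ⟶  IIM  (L2)  txn=BusRdX+Flush  M[L2]=56
step 7: P2: load  L3  ⟶  IIS  (L3)  txn=BusRd  M[L3]=80
step 8: P2: store L1 := 81  ⟶  IIM  (L1)  txn=BusRdX  M[L1]=90
step 9: P1: load  L5  ⟶  IMI  (L5)  txn=∅  M[L5]=40
step 10: P2: store L2 := 63  ⟶  IIM  (L2)  txn=∅  M[L2]=56
step 11: P2: store L0 := 24  ⟶  IIM  (L0)  txn=BusRdX  M[L0]=0
step 12: P2: load  L6  ⟶  IIS  (L6)  txn=BusRd  M[L6]=70
step 13: P2: store L2 := 24  ⟶  IIM  (L2)  txn=∅  M[L2]=56
step 14: P1: load  L0  ⟶  ISS  (L0)  txn=BusRd+Flush  M[L0]=24
step 15: P0: store L2 := 73  ⟶  MII  (L2)  txn=BusRdX+Flush  M[L2]=24

memory[L5] = 40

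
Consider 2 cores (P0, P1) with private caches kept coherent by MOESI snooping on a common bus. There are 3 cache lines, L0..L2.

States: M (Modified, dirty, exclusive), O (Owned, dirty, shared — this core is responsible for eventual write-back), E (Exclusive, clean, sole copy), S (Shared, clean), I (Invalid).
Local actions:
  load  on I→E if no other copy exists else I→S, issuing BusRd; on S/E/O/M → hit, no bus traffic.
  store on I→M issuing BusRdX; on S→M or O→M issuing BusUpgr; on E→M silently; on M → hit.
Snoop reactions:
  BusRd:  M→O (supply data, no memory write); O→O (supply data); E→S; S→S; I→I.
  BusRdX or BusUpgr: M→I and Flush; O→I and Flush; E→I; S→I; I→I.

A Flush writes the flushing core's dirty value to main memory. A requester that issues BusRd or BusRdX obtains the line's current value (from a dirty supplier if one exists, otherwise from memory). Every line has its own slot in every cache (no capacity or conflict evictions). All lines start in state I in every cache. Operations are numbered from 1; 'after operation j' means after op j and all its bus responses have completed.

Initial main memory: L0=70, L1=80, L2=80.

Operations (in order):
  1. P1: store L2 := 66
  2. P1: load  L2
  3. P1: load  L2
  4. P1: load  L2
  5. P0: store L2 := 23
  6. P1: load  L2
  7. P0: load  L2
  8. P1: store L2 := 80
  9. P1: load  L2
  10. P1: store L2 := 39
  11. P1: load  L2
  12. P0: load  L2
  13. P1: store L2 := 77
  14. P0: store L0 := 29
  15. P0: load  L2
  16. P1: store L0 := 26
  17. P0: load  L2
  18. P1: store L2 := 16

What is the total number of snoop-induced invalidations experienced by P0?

step 1: P1: store L2 := 66  ⟶  IM  (L2)  txn=BusRdX  M[L2]=80
step 2: P1: load  L2  ⟶  IM  (L2)  txn=∅  M[L2]=80
step 3: P1: load  L2  ⟶  IM  (L2)  txn=∅  M[L2]=80
step 4: P1: load  L2  ⟶  IM  (L2)  txn=∅  M[L2]=80
step 5: P0: store L2 := 23  ⟶  MI  (L2)  txn=BusRdX+Flush  M[L2]=66
step 6: P1: load  L2  ⟶  OS  (L2)  txn=BusRd  M[L2]=66
step 7: P0: load  L2  ⟶  OS  (L2)  txn=∅  M[L2]=66
step 8: P1: store L2 := 80  ⟶  IM  (L2)  txn=BusUpgr+Flush  M[L2]=23
step 9: P1: load  L2  ⟶  IM  (L2)  txn=∅  M[L2]=23
step 10: P1: store L2 := 39  ⟶  IM  (L2)  txn=∅  M[L2]=23
step 11: P1: load  L2  ⟶  IM  (L2)  txn=∅  M[L2]=23
step 12: P0: load  L2  ⟶  SO  (L2)  txn=BusRd  M[L2]=23
step 13: P1: store L2 := 77  ⟶  IM  (L2)  txn=BusUpgr  M[L2]=23
step 14: P0: store L0 := 29  ⟶  MI  (L0)  txn=BusRdX  M[L0]=70
step 15: P0: load  L2  ⟶  SO  (L2)  txn=BusRd  M[L2]=23
step 16: P1: store L0 := 26  ⟶  IM  (L0)  txn=BusRdX+Flush  M[L0]=29
step 17: P0: load  L2  ⟶  SO  (L2)  txn=∅  M[L2]=23
step 18: P1: store L2 := 16  ⟶  IM  (L2)  txn=BusUpgr  M[L2]=23

invalidations = 4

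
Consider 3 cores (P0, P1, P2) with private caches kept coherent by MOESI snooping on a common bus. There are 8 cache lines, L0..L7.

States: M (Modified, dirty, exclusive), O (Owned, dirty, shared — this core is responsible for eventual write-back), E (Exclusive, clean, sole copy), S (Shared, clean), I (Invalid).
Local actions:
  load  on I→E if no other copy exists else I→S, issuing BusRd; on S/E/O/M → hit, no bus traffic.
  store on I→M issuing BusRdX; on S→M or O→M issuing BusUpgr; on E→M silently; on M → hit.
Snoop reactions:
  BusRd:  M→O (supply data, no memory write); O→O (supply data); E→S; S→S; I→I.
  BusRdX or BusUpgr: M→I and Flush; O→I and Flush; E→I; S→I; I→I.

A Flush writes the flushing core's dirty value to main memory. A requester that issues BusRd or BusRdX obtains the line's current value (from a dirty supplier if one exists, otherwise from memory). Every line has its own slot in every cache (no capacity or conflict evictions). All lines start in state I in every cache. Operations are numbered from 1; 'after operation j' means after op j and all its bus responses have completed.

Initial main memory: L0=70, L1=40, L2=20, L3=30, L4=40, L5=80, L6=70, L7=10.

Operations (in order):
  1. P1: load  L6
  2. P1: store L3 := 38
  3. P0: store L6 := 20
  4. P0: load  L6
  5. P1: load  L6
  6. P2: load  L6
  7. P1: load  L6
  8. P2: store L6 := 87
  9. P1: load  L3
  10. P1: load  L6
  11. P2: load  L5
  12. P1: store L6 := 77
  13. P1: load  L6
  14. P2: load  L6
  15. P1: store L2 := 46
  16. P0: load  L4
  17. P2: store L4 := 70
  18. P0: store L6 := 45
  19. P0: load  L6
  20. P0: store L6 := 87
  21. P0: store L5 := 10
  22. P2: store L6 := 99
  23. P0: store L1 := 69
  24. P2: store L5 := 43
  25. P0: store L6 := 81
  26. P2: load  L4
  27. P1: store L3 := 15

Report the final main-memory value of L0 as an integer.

1. P1: load  L6  bus=[BusRd]  L6: P0=I P1=E P2=I  mem[L6]=70
2. P1: store L3 := 38  bus=[BusRdX]  L3: P0=I P1=M P2=I  mem[L3]=30
3. P0: store L6 := 20  bus=[BusRdX]  L6: P0=M P1=I P2=I  mem[L6]=70
4. P0: load  L6  bus=[-]  L6: P0=M P1=I P2=I  mem[L6]=70
5. P1: load  L6  bus=[BusRd]  L6: P0=O P1=S P2=I  mem[L6]=70
6. P2: load  L6  bus=[BusRd]  L6: P0=O P1=S P2=S  mem[L6]=70
7. P1: load  L6  bus=[-]  L6: P0=O P1=S P2=S  mem[L6]=70
8. P2: store L6 := 87  bus=[BusUpgr,Flush]  L6: P0=I P1=I P2=M  mem[L6]=20
9. P1: load  L3  bus=[-]  L3: P0=I P1=M P2=I  mem[L3]=30
10. P1: load  L6  bus=[BusRd]  L6: P0=I P1=S P2=O  mem[L6]=20
11. P2: load  L5  bus=[BusRd]  L5: P0=I P1=I P2=E  mem[L5]=80
12. P1: store L6 := 77  bus=[BusUpgr,Flush]  L6: P0=I P1=M P2=I  mem[L6]=87
13. P1: load  L6  bus=[-]  L6: P0=I P1=M P2=I  mem[L6]=87
14. P2: load  L6  bus=[BusRd]  L6: P0=I P1=O P2=S  mem[L6]=87
15. P1: store L2 := 46  bus=[BusRdX]  L2: P0=I P1=M P2=I  mem[L2]=20
16. P0: load  L4  bus=[BusRd]  L4: P0=E P1=I P2=I  mem[L4]=40
17. P2: store L4 := 70  bus=[BusRdX]  L4: P0=I P1=I P2=M  mem[L4]=40
18. P0: store L6 := 45  bus=[BusRdX,Flush]  L6: P0=M P1=I P2=I  mem[L6]=77
19. P0: load  L6  bus=[-]  L6: P0=M P1=I P2=I  mem[L6]=77
20. P0: store L6 := 87  bus=[-]  L6: P0=M P1=I P2=I  mem[L6]=77
21. P0: store L5 := 10  bus=[BusRdX]  L5: P0=M P1=I P2=I  mem[L5]=80
22. P2: store L6 := 99  bus=[BusRdX,Flush]  L6: P0=I P1=I P2=M  mem[L6]=87
23. P0: store L1 := 69  bus=[BusRdX]  L1: P0=M P1=I P2=I  mem[L1]=40
24. P2: store L5 := 43  bus=[BusRdX,Flush]  L5: P0=I P1=I P2=M  mem[L5]=10
25. P0: store L6 := 81  bus=[BusRdX,Flush]  L6: P0=M P1=I P2=I  mem[L6]=99
26. P2: load  L4  bus=[-]  L4: P0=I P1=I P2=M  mem[L4]=40
27. P1: store L3 := 15  bus=[-]  L3: P0=I P1=M P2=I  mem[L3]=30

memory[L0] = 70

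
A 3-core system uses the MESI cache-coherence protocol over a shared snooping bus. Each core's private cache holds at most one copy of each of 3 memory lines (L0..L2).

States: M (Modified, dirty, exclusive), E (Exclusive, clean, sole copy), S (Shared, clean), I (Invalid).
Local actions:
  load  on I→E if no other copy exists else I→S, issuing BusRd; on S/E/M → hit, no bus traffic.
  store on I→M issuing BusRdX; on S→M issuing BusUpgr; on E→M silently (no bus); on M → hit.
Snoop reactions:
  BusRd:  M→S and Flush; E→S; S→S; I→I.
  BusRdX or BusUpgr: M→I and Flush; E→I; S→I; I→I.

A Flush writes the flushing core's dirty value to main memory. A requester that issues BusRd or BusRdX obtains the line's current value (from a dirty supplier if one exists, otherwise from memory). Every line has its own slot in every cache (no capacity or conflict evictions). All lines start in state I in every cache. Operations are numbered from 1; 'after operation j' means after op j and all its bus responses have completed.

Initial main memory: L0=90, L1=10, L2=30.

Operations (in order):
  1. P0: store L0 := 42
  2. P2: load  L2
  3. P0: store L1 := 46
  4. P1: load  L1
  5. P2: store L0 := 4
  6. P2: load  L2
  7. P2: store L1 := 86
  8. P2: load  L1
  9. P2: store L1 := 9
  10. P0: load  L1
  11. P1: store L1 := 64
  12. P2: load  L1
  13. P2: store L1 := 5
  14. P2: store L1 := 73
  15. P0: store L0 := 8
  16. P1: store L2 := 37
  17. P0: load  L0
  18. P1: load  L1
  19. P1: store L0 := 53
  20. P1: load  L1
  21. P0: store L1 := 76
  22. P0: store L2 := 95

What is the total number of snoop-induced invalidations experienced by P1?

[1] P0: store L0 := 42 | P0:M(42), P1:I, P2:I | bus: BusRdX
[2] P2: load  L2 | P0:I, P1:I, P2:E(30) | bus: BusRd
[3] P0: store L1 := 46 | P0:M(46), P1:I, P2:I | bus: BusRdX
[4] P1: load  L1 | P0:S(46), P1:S(46), P2:I | bus: BusRd,Flush
[5] P2: store L0 := 4 | P0:I, P1:I, P2:M(4) | bus: BusRdX,Flush
[6] P2: load  L2 | P0:I, P1:I, P2:E(30) | bus: none
[7] P2: store L1 := 86 | P0:I, P1:I, P2:M(86) | bus: BusRdX
[8] P2: load  L1 | P0:I, P1:I, P2:M(86) | bus: none
[9] P2: store L1 := 9 | P0:I, P1:I, P2:M(9) | bus: none
[10] P0: load  L1 | P0:S(9), P1:I, P2:S(9) | bus: BusRd,Flush
[11] P1: store L1 := 64 | P0:I, P1:M(64), P2:I | bus: BusRdX
[12] P2: load  L1 | P0:I, P1:S(64), P2:S(64) | bus: BusRd,Flush
[13] P2: store L1 := 5 | P0:I, P1:I, P2:M(5) | bus: BusUpgr
[14] P2: store L1 := 73 | P0:I, P1:I, P2:M(73) | bus: none
[15] P0: store L0 := 8 | P0:M(8), P1:I, P2:I | bus: BusRdX,Flush
[16] P1: store L2 := 37 | P0:I, P1:M(37), P2:I | bus: BusRdX
[17] P0: load  L0 | P0:M(8), P1:I, P2:I | bus: none
[18] P1: load  L1 | P0:I, P1:S(73), P2:S(73) | bus: BusRd,Flush
[19] P1: store L0 := 53 | P0:I, P1:M(53), P2:I | bus: BusRdX,Flush
[20] P1: load  L1 | P0:I, P1:S(73), P2:S(73) | bus: none
[21] P0: store L1 := 76 | P0:M(76), P1:I, P2:I | bus: BusRdX
[22] P0: store L2 := 95 | P0:M(95), P1:I, P2:I | bus: BusRdX,Flush

invalidations = 4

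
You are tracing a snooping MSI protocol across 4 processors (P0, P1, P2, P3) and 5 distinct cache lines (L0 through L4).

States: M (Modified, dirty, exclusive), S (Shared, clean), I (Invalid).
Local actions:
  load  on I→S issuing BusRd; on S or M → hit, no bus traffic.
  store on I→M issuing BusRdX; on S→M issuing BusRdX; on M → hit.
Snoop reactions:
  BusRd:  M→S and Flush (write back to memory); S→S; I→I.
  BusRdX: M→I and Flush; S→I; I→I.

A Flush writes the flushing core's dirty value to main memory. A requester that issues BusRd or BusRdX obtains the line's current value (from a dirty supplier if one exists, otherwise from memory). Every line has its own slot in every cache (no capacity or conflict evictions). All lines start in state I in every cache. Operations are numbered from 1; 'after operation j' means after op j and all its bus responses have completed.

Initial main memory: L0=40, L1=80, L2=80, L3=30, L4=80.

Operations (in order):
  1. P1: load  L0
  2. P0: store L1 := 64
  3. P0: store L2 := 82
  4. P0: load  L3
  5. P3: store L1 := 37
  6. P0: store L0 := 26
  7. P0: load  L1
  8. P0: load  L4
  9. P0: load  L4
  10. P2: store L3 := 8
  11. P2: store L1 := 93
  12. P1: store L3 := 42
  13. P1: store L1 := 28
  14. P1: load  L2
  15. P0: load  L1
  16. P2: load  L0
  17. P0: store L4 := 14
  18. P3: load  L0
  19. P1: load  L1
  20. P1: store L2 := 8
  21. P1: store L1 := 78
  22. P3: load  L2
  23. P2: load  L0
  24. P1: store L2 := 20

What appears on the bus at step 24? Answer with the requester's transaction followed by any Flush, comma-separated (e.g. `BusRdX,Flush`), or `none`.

bus = BusRdX

1. P1: load  L0  bus=[BusRd]  L0: P0=I P1=S P2=I P3=I  mem[L0]=40
2. P0: store L1 := 64  bus=[BusRdX]  L1: P0=M P1=I P2=I P3=I  mem[L1]=80
3. P0: store L2 := 82  bus=[BusRdX]  L2: P0=M P1=I P2=I P3=I  mem[L2]=80
4. P0: load  L3  bus=[BusRd]  L3: P0=S P1=I P2=I P3=I  mem[L3]=30
5. P3: store L1 := 37  bus=[BusRdX,Flush]  L1: P0=I P1=I P2=I P3=M  mem[L1]=64
6. P0: store L0 := 26  bus=[BusRdX]  L0: P0=M P1=I P2=I P3=I  mem[L0]=40
7. P0: load  L1  bus=[BusRd,Flush]  L1: P0=S P1=I P2=I P3=S  mem[L1]=37
8. P0: load  L4  bus=[BusRd]  L4: P0=S P1=I P2=I P3=I  mem[L4]=80
9. P0: load  L4  bus=[-]  L4: P0=S P1=I P2=I P3=I  mem[L4]=80
10. P2: store L3 := 8  bus=[BusRdX]  L3: P0=I P1=I P2=M P3=I  mem[L3]=30
11. P2: store L1 := 93  bus=[BusRdX]  L1: P0=I P1=I P2=M P3=I  mem[L1]=37
12. P1: store L3 := 42  bus=[BusRdX,Flush]  L3: P0=I P1=M P2=I P3=I  mem[L3]=8
13. P1: store L1 := 28  bus=[BusRdX,Flush]  L1: P0=I P1=M P2=I P3=I  mem[L1]=93
14. P1: load  L2  bus=[BusRd,Flush]  L2: P0=S P1=S P2=I P3=I  mem[L2]=82
15. P0: load  L1  bus=[BusRd,Flush]  L1: P0=S P1=S P2=I P3=I  mem[L1]=28
16. P2: load  L0  bus=[BusRd,Flush]  L0: P0=S P1=I P2=S P3=I  mem[L0]=26
17. P0: store L4 := 14  bus=[BusRdX]  L4: P0=M P1=I P2=I P3=I  mem[L4]=80
18. P3: load  L0  bus=[BusRd]  L0: P0=S P1=I P2=S P3=S  mem[L0]=26
19. P1: load  L1  bus=[-]  L1: P0=S P1=S P2=I P3=I  mem[L1]=28
20. P1: store L2 := 8  bus=[BusRdX]  L2: P0=I P1=M P2=I P3=I  mem[L2]=82
21. P1: store L1 := 78  bus=[BusRdX]  L1: P0=I P1=M P2=I P3=I  mem[L1]=28
22. P3: load  L2  bus=[BusRd,Flush]  L2: P0=I P1=S P2=I P3=S  mem[L2]=8
23. P2: load  L0  bus=[-]  L0: P0=S P1=I P2=S P3=S  mem[L0]=26
24. P1: store L2 := 20  bus=[BusRdX]  L2: P0=I P1=M P2=I P3=I  mem[L2]=8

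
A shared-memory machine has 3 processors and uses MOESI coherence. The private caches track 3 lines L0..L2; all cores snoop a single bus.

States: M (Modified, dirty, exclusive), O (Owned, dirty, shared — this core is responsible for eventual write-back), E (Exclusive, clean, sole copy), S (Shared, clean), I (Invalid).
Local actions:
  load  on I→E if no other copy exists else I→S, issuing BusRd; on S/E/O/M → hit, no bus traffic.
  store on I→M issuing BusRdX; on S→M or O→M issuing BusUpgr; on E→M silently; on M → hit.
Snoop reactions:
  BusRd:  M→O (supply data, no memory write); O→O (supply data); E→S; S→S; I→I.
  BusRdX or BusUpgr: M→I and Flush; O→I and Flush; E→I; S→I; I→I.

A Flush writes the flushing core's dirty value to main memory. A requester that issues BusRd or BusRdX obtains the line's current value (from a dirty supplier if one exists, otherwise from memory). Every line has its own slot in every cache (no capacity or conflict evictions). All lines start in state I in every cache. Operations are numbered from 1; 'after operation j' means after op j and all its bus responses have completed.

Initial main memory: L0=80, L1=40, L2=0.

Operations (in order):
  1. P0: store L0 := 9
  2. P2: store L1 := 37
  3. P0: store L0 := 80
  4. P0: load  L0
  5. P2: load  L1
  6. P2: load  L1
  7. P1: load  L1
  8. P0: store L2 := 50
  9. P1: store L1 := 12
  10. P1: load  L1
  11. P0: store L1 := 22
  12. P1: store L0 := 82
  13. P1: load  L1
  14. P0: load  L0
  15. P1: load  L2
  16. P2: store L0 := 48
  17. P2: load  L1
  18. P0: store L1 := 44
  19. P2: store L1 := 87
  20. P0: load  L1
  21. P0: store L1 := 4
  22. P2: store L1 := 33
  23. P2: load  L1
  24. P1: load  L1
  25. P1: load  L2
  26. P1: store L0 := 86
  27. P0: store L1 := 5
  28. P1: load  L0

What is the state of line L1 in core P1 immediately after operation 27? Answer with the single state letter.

step 1: P0: store L0 := 9  ⟶  MII  (L0)  txn=BusRdX  M[L0]=80
step 2: P2: store L1 := 37  ⟶  IIM  (L1)  txn=BusRdX  M[L1]=40
step 3: P0: store L0 := 80  ⟶  MII  (L0)  txn=∅  M[L0]=80
step 4: P0: load  L0  ⟶  MII  (L0)  txn=∅  M[L0]=80
step 5: P2: load  L1  ⟶  IIM  (L1)  txn=∅  M[L1]=40
step 6: P2: load  L1  ⟶  IIM  (L1)  txn=∅  M[L1]=40
step 7: P1: load  L1  ⟶  ISO  (L1)  txn=BusRd  M[L1]=40
step 8: P0: store L2 := 50  ⟶  MII  (L2)  txn=BusRdX  M[L2]=0
step 9: P1: store L1 := 12  ⟶  IMI  (L1)  txn=BusUpgr+Flush  M[L1]=37
step 10: P1: load  L1  ⟶  IMI  (L1)  txn=∅  M[L1]=37
step 11: P0: store L1 := 22  ⟶  MII  (L1)  txn=BusRdX+Flush  M[L1]=12
step 12: P1: store L0 := 82  ⟶  IMI  (L0)  txn=BusRdX+Flush  M[L0]=80
step 13: P1: load  L1  ⟶  OSI  (L1)  txn=BusRd  M[L1]=12
step 14: P0: load  L0  ⟶  SOI  (L0)  txn=BusRd  M[L0]=80
step 15: P1: load  L2  ⟶  OSI  (L2)  txn=BusRd  M[L2]=0
step 16: P2: store L0 := 48  ⟶  IIM  (L0)  txn=BusRdX+Flush  M[L0]=82
step 17: P2: load  L1  ⟶  OSS  (L1)  txn=BusRd  M[L1]=12
step 18: P0: store L1 := 44  ⟶  MII  (L1)  txn=BusUpgr  M[L1]=12
step 19: P2: store L1 := 87  ⟶  IIM  (L1)  txn=BusRdX+Flush  M[L1]=44
step 20: P0: load  L1  ⟶  SIO  (L1)  txn=BusRd  M[L1]=44
step 21: P0: store L1 := 4  ⟶  MII  (L1)  txn=BusUpgr+Flush  M[L1]=87
step 22: P2: store L1 := 33  ⟶  IIM  (L1)  txn=BusRdX+Flush  M[L1]=4
step 23: P2: load  L1  ⟶  IIM  (L1)  txn=∅  M[L1]=4
step 24: P1: load  L1  ⟶  ISO  (L1)  txn=BusRd  M[L1]=4
step 25: P1: load  L2  ⟶  OSI  (L2)  txn=∅  M[L2]=0
step 26: P1: store L0 := 86  ⟶  IMI  (L0)  txn=BusRdX+Flush  M[L0]=48
step 27: P0: store L1 := 5  ⟶  MII  (L1)  txn=BusRdX+Flush  M[L1]=33
step 28: P1: load  L0  ⟶  IMI  (L0)  txn=∅  M[L0]=48

state = I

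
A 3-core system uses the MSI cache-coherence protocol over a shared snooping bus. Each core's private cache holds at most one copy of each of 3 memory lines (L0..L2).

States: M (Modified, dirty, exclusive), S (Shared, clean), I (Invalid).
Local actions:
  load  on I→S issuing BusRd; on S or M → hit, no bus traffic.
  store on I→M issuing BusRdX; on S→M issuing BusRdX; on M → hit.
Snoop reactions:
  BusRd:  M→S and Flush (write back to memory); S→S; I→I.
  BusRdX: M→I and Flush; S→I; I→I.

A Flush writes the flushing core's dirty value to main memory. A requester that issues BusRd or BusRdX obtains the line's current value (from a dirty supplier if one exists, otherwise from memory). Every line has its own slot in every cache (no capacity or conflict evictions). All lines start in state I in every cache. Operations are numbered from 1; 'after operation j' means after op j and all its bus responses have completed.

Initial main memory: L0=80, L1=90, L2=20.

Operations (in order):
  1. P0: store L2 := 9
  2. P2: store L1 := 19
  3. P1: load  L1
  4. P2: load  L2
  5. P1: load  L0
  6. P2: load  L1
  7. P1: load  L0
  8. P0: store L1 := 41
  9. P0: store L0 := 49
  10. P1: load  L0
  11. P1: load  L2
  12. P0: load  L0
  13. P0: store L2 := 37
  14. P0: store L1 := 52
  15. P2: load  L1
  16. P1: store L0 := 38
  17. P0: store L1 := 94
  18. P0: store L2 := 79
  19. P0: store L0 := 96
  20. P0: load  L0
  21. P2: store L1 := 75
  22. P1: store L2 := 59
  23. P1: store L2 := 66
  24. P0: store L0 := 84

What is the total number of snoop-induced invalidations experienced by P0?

invalidations = 3

1. P0: store L2 := 9  bus=[BusRdX]  L2: P0=M P1=I P2=I  mem[L2]=20
2. P2: store L1 := 19  bus=[BusRdX]  L1: P0=I P1=I P2=M  mem[L1]=90
3. P1: load  L1  bus=[BusRd,Flush]  L1: P0=I P1=S P2=S  mem[L1]=19
4. P2: load  L2  bus=[BusRd,Flush]  L2: P0=S P1=I P2=S  mem[L2]=9
5. P1: load  L0  bus=[BusRd]  L0: P0=I P1=S P2=I  mem[L0]=80
6. P2: load  L1  bus=[-]  L1: P0=I P1=S P2=S  mem[L1]=19
7. P1: load  L0  bus=[-]  L0: P0=I P1=S P2=I  mem[L0]=80
8. P0: store L1 := 41  bus=[BusRdX]  L1: P0=M P1=I P2=I  mem[L1]=19
9. P0: store L0 := 49  bus=[BusRdX]  L0: P0=M P1=I P2=I  mem[L0]=80
10. P1: load  L0  bus=[BusRd,Flush]  L0: P0=S P1=S P2=I  mem[L0]=49
11. P1: load  L2  bus=[BusRd]  L2: P0=S P1=S P2=S  mem[L2]=9
12. P0: load  L0  bus=[-]  L0: P0=S P1=S P2=I  mem[L0]=49
13. P0: store L2 := 37  bus=[BusRdX]  L2: P0=M P1=I P2=I  mem[L2]=9
14. P0: store L1 := 52  bus=[-]  L1: P0=M P1=I P2=I  mem[L1]=19
15. P2: load  L1  bus=[BusRd,Flush]  L1: P0=S P1=I P2=S  mem[L1]=52
16. P1: store L0 := 38  bus=[BusRdX]  L0: P0=I P1=M P2=I  mem[L0]=49
17. P0: store L1 := 94  bus=[BusRdX]  L1: P0=M P1=I P2=I  mem[L1]=52
18. P0: store L2 := 79  bus=[-]  L2: P0=M P1=I P2=I  mem[L2]=9
19. P0: store L0 := 96  bus=[BusRdX,Flush]  L0: P0=M P1=I P2=I  mem[L0]=38
20. P0: load  L0  bus=[-]  L0: P0=M P1=I P2=I  mem[L0]=38
21. P2: store L1 := 75  bus=[BusRdX,Flush]  L1: P0=I P1=I P2=M  mem[L1]=94
22. P1: store L2 := 59  bus=[BusRdX,Flush]  L2: P0=I P1=M P2=I  mem[L2]=79
23. P1: store L2 := 66  bus=[-]  L2: P0=I P1=M P2=I  mem[L2]=79
24. P0: store L0 := 84  bus=[-]  L0: P0=M P1=I P2=I  mem[L0]=38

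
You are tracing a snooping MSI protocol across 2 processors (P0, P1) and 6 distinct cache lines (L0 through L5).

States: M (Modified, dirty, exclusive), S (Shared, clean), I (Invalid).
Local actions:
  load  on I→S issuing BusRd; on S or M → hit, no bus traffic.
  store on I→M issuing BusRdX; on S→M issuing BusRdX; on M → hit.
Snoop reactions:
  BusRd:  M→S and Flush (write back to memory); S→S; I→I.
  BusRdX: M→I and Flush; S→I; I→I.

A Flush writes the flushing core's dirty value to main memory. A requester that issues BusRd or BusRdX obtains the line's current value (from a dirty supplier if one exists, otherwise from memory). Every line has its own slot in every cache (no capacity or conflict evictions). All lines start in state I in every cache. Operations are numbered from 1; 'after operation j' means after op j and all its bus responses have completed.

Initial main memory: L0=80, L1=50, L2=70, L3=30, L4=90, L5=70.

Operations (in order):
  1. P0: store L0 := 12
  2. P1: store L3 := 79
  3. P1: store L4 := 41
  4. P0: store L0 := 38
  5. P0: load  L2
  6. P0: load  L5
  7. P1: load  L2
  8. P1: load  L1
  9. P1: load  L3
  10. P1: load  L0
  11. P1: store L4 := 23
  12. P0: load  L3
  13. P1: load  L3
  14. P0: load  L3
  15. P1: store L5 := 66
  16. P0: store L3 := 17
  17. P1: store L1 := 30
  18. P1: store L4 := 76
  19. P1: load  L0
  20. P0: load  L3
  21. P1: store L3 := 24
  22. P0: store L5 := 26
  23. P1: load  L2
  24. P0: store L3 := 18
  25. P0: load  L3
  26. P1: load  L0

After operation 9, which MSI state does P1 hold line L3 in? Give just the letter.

[1] P0: store L0 := 12 | P0:M(12), P1:I | bus: BusRdX
[2] P1: store L3 := 79 | P0:I, P1:M(79) | bus: BusRdX
[3] P1: store L4 := 41 | P0:I, P1:M(41) | bus: BusRdX
[4] P0: store L0 := 38 | P0:M(38), P1:I | bus: none
[5] P0: load  L2 | P0:S(70), P1:I | bus: BusRd
[6] P0: load  L5 | P0:S(70), P1:I | bus: BusRd
[7] P1: load  L2 | P0:S(70), P1:S(70) | bus: BusRd
[8] P1: load  L1 | P0:I, P1:S(50) | bus: BusRd
[9] P1: load  L3 | P0:I, P1:M(79) | bus: none
[10] P1: load  L0 | P0:S(38), P1:S(38) | bus: BusRd,Flush
[11] P1: store L4 := 23 | P0:I, P1:M(23) | bus: none
[12] P0: load  L3 | P0:S(79), P1:S(79) | bus: BusRd,Flush
[13] P1: load  L3 | P0:S(79), P1:S(79) | bus: none
[14] P0: load  L3 | P0:S(79), P1:S(79) | bus: none
[15] P1: store L5 := 66 | P0:I, P1:M(66) | bus: BusRdX
[16] P0: store L3 := 17 | P0:M(17), P1:I | bus: BusRdX
[17] P1: store L1 := 30 | P0:I, P1:M(30) | bus: BusRdX
[18] P1: store L4 := 76 | P0:I, P1:M(76) | bus: none
[19] P1: load  L0 | P0:S(38), P1:S(38) | bus: none
[20] P0: load  L3 | P0:M(17), P1:I | bus: none
[21] P1: store L3 := 24 | P0:I, P1:M(24) | bus: BusRdX,Flush
[22] P0: store L5 := 26 | P0:M(26), P1:I | bus: BusRdX,Flush
[23] P1: load  L2 | P0:S(70), P1:S(70) | bus: none
[24] P0: store L3 := 18 | P0:M(18), P1:I | bus: BusRdX,Flush
[25] P0: load  L3 | P0:M(18), P1:I | bus: none
[26] P1: load  L0 | P0:S(38), P1:S(38) | bus: none

state = M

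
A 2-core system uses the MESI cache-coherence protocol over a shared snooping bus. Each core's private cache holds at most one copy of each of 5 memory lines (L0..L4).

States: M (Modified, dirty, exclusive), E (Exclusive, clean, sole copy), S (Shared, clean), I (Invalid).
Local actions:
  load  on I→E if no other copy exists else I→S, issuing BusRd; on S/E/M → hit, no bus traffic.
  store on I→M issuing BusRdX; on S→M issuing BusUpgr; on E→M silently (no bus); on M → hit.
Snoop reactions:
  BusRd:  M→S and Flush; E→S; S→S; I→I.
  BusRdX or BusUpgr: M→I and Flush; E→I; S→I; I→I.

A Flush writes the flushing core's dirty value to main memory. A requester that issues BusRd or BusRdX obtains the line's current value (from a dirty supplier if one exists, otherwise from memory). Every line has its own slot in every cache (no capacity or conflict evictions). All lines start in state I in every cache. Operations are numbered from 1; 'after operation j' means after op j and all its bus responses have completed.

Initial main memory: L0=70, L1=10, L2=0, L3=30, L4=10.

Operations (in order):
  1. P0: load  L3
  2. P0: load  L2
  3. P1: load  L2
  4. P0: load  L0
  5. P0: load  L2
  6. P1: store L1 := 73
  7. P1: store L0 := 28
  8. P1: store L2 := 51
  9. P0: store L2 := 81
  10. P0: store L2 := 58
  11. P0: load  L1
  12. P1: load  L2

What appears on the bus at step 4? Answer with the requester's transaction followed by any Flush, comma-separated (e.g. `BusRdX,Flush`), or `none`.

  op1 P0: load  L3 → E/I on L3; bus BusRd; mem=30
  op2 P0: load  L2 → E/I on L2; bus BusRd; mem=0
  op3 P1: load  L2 → S/S on L2; bus BusRd; mem=0
  op4 P0: load  L0 → E/I on L0; bus BusRd; mem=70
  op5 P0: load  L2 → S/S on L2; bus (none); mem=0
  op6 P1: store L1 := 73 → I/M on L1; bus BusRdX; mem=10
  op7 P1: store L0 := 28 → I/M on L0; bus BusRdX; mem=70
  op8 P1: store L2 := 51 → I/M on L2; bus BusUpgr; mem=0
  op9 P0: store L2 := 81 → M/I on L2; bus BusRdX Flush; mem=51
  op10 P0: store L2 := 58 → M/I on L2; bus (none); mem=51
  op11 P0: load  L1 → S/S on L1; bus BusRd Flush; mem=73
  op12 P1: load  L2 → S/S on L2; bus BusRd Flush; mem=58

bus = BusRd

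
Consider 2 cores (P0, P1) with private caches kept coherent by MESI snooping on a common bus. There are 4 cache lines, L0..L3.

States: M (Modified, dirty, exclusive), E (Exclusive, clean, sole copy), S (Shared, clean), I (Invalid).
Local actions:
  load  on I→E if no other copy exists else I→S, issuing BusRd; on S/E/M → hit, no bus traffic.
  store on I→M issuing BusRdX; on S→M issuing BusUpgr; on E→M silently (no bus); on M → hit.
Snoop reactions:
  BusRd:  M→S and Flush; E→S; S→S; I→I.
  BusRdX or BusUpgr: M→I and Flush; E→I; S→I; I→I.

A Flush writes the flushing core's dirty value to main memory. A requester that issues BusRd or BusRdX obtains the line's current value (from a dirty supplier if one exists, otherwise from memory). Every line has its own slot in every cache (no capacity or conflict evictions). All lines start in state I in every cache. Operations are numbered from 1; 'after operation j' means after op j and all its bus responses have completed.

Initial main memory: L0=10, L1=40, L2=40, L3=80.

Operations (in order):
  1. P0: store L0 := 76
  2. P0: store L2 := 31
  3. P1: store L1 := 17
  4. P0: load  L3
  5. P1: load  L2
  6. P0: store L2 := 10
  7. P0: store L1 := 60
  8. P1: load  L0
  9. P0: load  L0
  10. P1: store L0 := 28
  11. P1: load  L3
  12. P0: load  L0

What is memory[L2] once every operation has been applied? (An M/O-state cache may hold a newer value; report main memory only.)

memory[L2] = 31

step 1: P0: store L0 := 76  ⟶  MI  (L0)  txn=BusRdX  M[L0]=10
step 2: P0: store L2 := 31  ⟶  MI  (L2)  txn=BusRdX  M[L2]=40
step 3: P1: store L1 := 17  ⟶  IM  (L1)  txn=BusRdX  M[L1]=40
step 4: P0: load  L3  ⟶  EI  (L3)  txn=BusRd  M[L3]=80
step 5: P1: load  L2  ⟶  SS  (L2)  txn=BusRd+Flush  M[L2]=31
step 6: P0: store L2 := 10  ⟶  MI  (L2)  txn=BusUpgr  M[L2]=31
step 7: P0: store L1 := 60  ⟶  MI  (L1)  txn=BusRdX+Flush  M[L1]=17
step 8: P1: load  L0  ⟶  SS  (L0)  txn=BusRd+Flush  M[L0]=76
step 9: P0: load  L0  ⟶  SS  (L0)  txn=∅  M[L0]=76
step 10: P1: store L0 := 28  ⟶  IM  (L0)  txn=BusUpgr  M[L0]=76
step 11: P1: load  L3  ⟶  SS  (L3)  txn=BusRd  M[L3]=80
step 12: P0: load  L0  ⟶  SS  (L0)  txn=BusRd+Flush  M[L0]=28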